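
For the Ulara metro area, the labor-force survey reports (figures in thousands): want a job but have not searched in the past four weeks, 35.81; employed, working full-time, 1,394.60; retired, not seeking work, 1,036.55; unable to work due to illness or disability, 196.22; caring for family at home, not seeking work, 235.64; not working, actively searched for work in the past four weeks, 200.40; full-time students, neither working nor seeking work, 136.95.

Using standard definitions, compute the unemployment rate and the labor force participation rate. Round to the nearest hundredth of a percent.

Unemployment rate ≈ 12.56%; labor force participation rate ≈ 49.29%.

Employed = 1,394.60 thousand.
Unemployed = 200.40 thousand.
Labor force = 1,394.60 + 200.40 = 1,595.00 thousand.
Not in labor force = 35.81 + 1,036.55 + 196.22 + 235.64 + 136.95 = 1,641.17 thousand (those not working and not actively searching are outside the labor force — including those who want a job but have given up searching).
Civilian working-age population = 1,595.00 + 1,641.17 = 3,236.17 thousand.
Unemployment rate = 200.40 / 1,595.00 = 12.56%.
Labor force participation rate = 1,595.00 / 3,236.17 = 49.29%.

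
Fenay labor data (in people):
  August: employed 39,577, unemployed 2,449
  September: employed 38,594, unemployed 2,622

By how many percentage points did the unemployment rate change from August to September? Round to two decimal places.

The unemployment rate changed by +0.53 percentage points.

August: labor force = 39,577 + 2,449 = 42,026; u = 2,449/42,026 = 5.83%.
September: labor force = 38,594 + 2,622 = 41,216; u = 2,622/41,216 = 6.36%.
Change = 6.36% − 5.83% = +0.53 pp.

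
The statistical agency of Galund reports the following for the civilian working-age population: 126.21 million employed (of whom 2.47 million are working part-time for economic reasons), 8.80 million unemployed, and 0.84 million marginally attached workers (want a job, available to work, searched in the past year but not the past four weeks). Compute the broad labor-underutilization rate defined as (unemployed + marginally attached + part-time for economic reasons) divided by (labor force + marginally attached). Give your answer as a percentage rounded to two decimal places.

Labor force = 126.21 + 8.80 = 135.01 million.
Numerator = 8.80 + 0.84 + 2.47 = 12.11 million.
Denominator = 135.01 + 0.84 = 135.85 million.
Broad rate = 12.11 / 135.85 = 8.91%.

Broad underutilization rate ≈ 8.91%.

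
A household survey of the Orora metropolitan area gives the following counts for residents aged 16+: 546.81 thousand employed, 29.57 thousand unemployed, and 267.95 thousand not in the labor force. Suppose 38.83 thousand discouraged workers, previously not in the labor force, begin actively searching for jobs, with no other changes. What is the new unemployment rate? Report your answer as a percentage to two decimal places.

Initially, labor force = 546.81 + 29.57 = 576.38 thousand, so u = 29.57/576.38 = 5.13%.
After the change, unemployed and labor force both rise by 38.83 → E = 546.81, U = 68.40, labor force = 615.21 thousand.
New unemployment rate = 68.40 / 615.21 = 11.12%.

New unemployment rate ≈ 11.12%.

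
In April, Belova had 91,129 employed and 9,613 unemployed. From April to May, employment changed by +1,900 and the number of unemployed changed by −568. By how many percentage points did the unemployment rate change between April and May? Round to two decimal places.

April: labor force = 91,129 + 9,613 = 100,742; u = 9,613/100,742 = 9.54%.
May: labor force = 93,029 + 9,045 = 102,074; u = 9,045/102,074 = 8.86%.
Change = 8.86% − 9.54% = −0.68 pp.

The unemployment rate changed by −0.68 percentage points.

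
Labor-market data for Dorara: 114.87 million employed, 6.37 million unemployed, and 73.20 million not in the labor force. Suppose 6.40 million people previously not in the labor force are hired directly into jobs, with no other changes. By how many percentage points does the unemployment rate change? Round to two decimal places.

Initially, labor force = 114.87 + 6.37 = 121.24 million, so u = 6.37/121.24 = 5.25%.
After the change, employed and labor force both rise by 6.40; unemployed unchanged → E = 121.27, U = 6.37, labor force = 127.64 million.
New unemployment rate = 6.37 / 127.64 = 4.99%.
Change = 4.99% − 5.25% = −0.26 percentage points.

The unemployment rate changes by −0.26 percentage points.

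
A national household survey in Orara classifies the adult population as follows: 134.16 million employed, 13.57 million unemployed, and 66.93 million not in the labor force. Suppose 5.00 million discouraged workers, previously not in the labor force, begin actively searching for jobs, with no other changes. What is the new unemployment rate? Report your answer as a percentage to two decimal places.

New unemployment rate ≈ 12.16%.

Initially, labor force = 134.16 + 13.57 = 147.73 million, so u = 13.57/147.73 = 9.19%.
After the change, unemployed and labor force both rise by 5.00 → E = 134.16, U = 18.57, labor force = 152.73 million.
New unemployment rate = 18.57 / 152.73 = 12.16%.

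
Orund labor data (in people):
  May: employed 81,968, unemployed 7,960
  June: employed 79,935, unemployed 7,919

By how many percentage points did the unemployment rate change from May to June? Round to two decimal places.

The unemployment rate changed by +0.16 percentage points.

May: labor force = 81,968 + 7,960 = 89,928; u = 7,960/89,928 = 8.85%.
June: labor force = 79,935 + 7,919 = 87,854; u = 7,919/87,854 = 9.01%.
Change = 9.01% − 8.85% = +0.16 pp.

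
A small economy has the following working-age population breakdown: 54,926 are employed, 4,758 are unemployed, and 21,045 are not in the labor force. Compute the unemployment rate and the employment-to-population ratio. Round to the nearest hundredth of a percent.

Unemployment rate ≈ 7.97%; employment-population ratio ≈ 68.04%.

Labor force = employed + unemployed = 54,926 + 4,758 = 59,684.
Working-age population = 59,684 + 21,045 = 80,729.
Unemployment rate = 4,758 / 59,684 = 7.97%.
Employment-population ratio = 54,926 / 80,729 = 68.04%.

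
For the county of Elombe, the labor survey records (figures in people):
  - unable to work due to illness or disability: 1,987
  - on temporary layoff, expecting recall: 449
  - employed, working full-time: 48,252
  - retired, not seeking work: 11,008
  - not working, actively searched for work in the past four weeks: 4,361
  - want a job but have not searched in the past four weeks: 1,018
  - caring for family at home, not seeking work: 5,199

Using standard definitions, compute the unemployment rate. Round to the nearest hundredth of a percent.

Employed = 48,252.
Unemployed = 449 + 4,361 = 4,810 (jobless and actively searching, or on temporary layoff).
Labor force = 48,252 + 4,810 = 53,062.
Unemployment rate = 4,810 / 53,062 = 9.06%.

Unemployment rate ≈ 9.06%.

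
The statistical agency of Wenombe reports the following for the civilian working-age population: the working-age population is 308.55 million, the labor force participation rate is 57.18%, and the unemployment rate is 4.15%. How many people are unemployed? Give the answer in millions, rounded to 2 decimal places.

About 7.32 million are unemployed.

Labor force = 0.5718 × 308.55 = 176.43 million.
Unemployed = 0.0415 × 176.43 ≈ 7.32 million.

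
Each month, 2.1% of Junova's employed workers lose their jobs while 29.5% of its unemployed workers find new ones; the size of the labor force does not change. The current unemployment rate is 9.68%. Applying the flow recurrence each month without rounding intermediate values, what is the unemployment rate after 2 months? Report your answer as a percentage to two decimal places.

With a fixed labor force, u_{t+1} = u_t + s·(1−u_t) − f·u_t = u_t·(1−s−f) + s.
Here 1−s−f = 0.684 and s = 0.021.
u_1 = 0.096800 × 0.684 + 0.021 = 0.087211.
u_2 = 0.087211 × 0.684 + 0.021 = 0.080652.

Unemployment rate after two months ≈ 8.07%.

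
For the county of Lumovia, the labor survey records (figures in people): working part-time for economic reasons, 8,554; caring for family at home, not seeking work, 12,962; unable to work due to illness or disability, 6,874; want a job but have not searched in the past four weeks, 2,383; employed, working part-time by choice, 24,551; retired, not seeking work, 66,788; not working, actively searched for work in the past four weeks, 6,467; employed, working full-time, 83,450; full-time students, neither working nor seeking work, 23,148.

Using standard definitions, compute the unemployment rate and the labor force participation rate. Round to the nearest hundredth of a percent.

Employed = 8,554 + 24,551 + 83,450 = 116,555 (anyone who worked, including part-time for economic reasons, counts as employed).
Unemployed = 6,467.
Labor force = 116,555 + 6,467 = 123,022.
Not in labor force = 12,962 + 6,874 + 2,383 + 66,788 + 23,148 = 112,155 (those not working and not actively searching are outside the labor force — including those who want a job but have given up searching).
Civilian working-age population = 123,022 + 112,155 = 235,177.
Unemployment rate = 6,467 / 123,022 = 5.26%.
Labor force participation rate = 123,022 / 235,177 = 52.31%.

Unemployment rate ≈ 5.26%; labor force participation rate ≈ 52.31%.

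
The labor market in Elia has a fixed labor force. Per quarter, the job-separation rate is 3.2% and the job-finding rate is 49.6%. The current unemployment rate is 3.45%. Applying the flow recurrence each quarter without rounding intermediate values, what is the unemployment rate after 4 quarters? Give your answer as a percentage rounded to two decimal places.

Unemployment rate after four quarters ≈ 5.93%.

With a fixed labor force, u_{t+1} = u_t + s·(1−u_t) − f·u_t = u_t·(1−s−f) + s.
Here 1−s−f = 0.472 and s = 0.032.
u_1 = 0.034500 × 0.472 + 0.032 = 0.048284.
u_2 = 0.048284 × 0.472 + 0.032 = 0.054790.
u_3 = 0.054790 × 0.472 + 0.032 = 0.057861.
u_4 = 0.057861 × 0.472 + 0.032 = 0.059310.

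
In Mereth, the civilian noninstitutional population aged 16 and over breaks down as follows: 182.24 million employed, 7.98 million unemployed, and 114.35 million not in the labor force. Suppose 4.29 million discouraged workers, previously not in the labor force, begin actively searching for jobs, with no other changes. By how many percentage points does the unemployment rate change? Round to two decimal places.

Initially, labor force = 182.24 + 7.98 = 190.22 million, so u = 7.98/190.22 = 4.20%.
After the change, unemployed and labor force both rise by 4.29 → E = 182.24, U = 12.27, labor force = 194.51 million.
New unemployment rate = 12.27 / 194.51 = 6.31%.
Change = 6.31% − 4.20% = +2.11 percentage points.

The unemployment rate changes by +2.11 percentage points.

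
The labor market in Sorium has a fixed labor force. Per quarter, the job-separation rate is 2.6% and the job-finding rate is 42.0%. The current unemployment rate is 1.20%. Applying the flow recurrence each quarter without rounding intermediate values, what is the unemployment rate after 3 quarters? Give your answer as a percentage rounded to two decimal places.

With a fixed labor force, u_{t+1} = u_t + s·(1−u_t) − f·u_t = u_t·(1−s−f) + s.
Here 1−s−f = 0.554 and s = 0.026.
u_1 = 0.012000 × 0.554 + 0.026 = 0.032648.
u_2 = 0.032648 × 0.554 + 0.026 = 0.044087.
u_3 = 0.044087 × 0.554 + 0.026 = 0.050424.

Unemployment rate after three quarters ≈ 5.04%.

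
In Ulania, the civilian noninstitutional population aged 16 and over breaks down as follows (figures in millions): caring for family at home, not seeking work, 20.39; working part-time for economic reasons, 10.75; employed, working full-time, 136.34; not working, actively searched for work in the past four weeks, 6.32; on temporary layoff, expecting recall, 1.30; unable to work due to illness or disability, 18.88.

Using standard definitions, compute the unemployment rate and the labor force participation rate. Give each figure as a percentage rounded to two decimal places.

Unemployment rate ≈ 4.93%; labor force participation rate ≈ 79.76%.

Employed = 10.75 + 136.34 = 147.09 million (anyone who worked, including part-time for economic reasons, counts as employed).
Unemployed = 6.32 + 1.30 = 7.62 million (jobless and actively searching, or on temporary layoff).
Labor force = 147.09 + 7.62 = 154.71 million.
Not in labor force = 20.39 + 18.88 = 39.27 million (those not working and not actively searching are outside the labor force).
Civilian working-age population = 154.71 + 39.27 = 193.98 million.
Unemployment rate = 7.62 / 154.71 = 4.93%.
Labor force participation rate = 154.71 / 193.98 = 79.76%.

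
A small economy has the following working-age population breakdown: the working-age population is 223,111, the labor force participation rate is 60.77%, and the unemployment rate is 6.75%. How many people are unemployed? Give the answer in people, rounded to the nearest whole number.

Labor force = 0.6077 × 223,111 = 135,585.
Unemployed = 0.0675 × 135,585 ≈ 9,152.

About 9,152 are unemployed.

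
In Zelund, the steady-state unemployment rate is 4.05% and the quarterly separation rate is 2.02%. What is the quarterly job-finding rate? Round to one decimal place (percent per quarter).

From u* = s/(s+f): f = s·(1−u)/u.
f = 2.02 × (1 − 0.0405) / 0.0405 = 1.9382 / 0.0405 ≈ 47.9% per quarter.

Job-finding rate ≈ 47.9% per quarter.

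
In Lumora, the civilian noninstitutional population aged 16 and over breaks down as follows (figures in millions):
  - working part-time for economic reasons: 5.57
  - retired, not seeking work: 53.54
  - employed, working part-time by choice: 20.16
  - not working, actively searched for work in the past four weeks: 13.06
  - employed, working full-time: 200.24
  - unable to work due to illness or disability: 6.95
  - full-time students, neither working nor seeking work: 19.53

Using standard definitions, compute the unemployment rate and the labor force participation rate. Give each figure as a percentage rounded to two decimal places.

Unemployment rate ≈ 5.46%; labor force participation rate ≈ 74.92%.

Employed = 5.57 + 20.16 + 200.24 = 225.97 million (anyone who worked, including part-time for economic reasons, counts as employed).
Unemployed = 13.06 million.
Labor force = 225.97 + 13.06 = 239.03 million.
Not in labor force = 53.54 + 6.95 + 19.53 = 80.02 million (those not working and not actively searching are outside the labor force).
Civilian working-age population = 239.03 + 80.02 = 319.05 million.
Unemployment rate = 13.06 / 239.03 = 5.46%.
Labor force participation rate = 239.03 / 319.05 = 74.92%.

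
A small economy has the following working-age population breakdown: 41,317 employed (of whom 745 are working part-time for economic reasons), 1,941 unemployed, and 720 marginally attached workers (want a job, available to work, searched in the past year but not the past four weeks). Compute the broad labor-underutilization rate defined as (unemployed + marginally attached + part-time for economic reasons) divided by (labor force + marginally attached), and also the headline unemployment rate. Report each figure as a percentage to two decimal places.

Broad underutilization rate ≈ 7.74%; headline unemployment rate ≈ 4.49%.

Labor force = 41,317 + 1,941 = 43,258.
Numerator = 1,941 + 720 + 745 = 3,406.
Denominator = 43,258 + 720 = 43,978.
Broad rate = 3,406 / 43,978 = 7.74%.
Headline unemployment rate = 1,941 / 43,258 = 4.49%.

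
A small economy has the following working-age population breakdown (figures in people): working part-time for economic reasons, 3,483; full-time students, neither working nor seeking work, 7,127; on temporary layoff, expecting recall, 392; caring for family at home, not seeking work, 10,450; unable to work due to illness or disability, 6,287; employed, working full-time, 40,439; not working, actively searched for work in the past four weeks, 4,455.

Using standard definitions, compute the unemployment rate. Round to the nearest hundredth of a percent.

Employed = 3,483 + 40,439 = 43,922 (anyone who worked, including part-time for economic reasons, counts as employed).
Unemployed = 392 + 4,455 = 4,847 (jobless and actively searching, or on temporary layoff).
Labor force = 43,922 + 4,847 = 48,769.
Unemployment rate = 4,847 / 48,769 = 9.94%.

Unemployment rate ≈ 9.94%.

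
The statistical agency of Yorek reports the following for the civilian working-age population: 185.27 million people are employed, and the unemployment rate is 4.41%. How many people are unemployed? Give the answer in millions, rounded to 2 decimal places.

Let U be the number unemployed. The labor force is E + U, and U/(E+U) = 0.0441.
So U = 0.0441 × 185.27 / (1 − 0.0441) = 8.1704 / 0.9559 ≈ 8.55 million.

About 8.55 million are unemployed.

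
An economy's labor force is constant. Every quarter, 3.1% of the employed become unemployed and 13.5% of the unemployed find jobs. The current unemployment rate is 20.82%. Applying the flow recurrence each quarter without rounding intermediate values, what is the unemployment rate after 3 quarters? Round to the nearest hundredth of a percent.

Unemployment rate after three quarters ≈ 19.92%.

With a fixed labor force, u_{t+1} = u_t + s·(1−u_t) − f·u_t = u_t·(1−s−f) + s.
Here 1−s−f = 0.834 and s = 0.031.
u_1 = 0.208200 × 0.834 + 0.031 = 0.204639.
u_2 = 0.204639 × 0.834 + 0.031 = 0.201669.
u_3 = 0.201669 × 0.834 + 0.031 = 0.199192.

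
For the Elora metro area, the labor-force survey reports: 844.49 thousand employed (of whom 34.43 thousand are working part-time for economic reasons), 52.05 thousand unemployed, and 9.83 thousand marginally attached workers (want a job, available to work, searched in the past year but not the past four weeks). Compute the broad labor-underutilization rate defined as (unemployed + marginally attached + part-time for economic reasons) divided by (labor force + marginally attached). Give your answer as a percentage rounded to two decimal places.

Labor force = 844.49 + 52.05 = 896.54 thousand.
Numerator = 52.05 + 9.83 + 34.43 = 96.31 thousand.
Denominator = 896.54 + 9.83 = 906.37 thousand.
Broad rate = 96.31 / 906.37 = 10.63%.

Broad underutilization rate ≈ 10.63%.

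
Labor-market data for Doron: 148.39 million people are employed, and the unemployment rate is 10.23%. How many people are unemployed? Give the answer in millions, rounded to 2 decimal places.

Let U be the number unemployed. The labor force is E + U, and U/(E+U) = 0.1023.
So U = 0.1023 × 148.39 / (1 − 0.1023) = 15.1803 / 0.8977 ≈ 16.91 million.

About 16.91 million are unemployed.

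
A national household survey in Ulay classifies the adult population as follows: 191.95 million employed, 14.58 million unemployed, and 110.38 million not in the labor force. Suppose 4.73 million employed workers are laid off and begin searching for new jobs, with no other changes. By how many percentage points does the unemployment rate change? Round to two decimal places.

Initially, labor force = 191.95 + 14.58 = 206.53 million, so u = 14.58/206.53 = 7.06%.
After the change, employed falls and unemployed rises by 4.73; labor force unchanged → E = 187.22, U = 19.31, labor force = 206.53 million.
New unemployment rate = 19.31 / 206.53 = 9.35%.
Change = 9.35% − 7.06% = +2.29 percentage points.

The unemployment rate changes by +2.29 percentage points.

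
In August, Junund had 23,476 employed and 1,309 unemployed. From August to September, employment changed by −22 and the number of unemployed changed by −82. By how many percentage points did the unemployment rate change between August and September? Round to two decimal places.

The unemployment rate changed by −0.31 percentage points.

August: labor force = 23,476 + 1,309 = 24,785; u = 1,309/24,785 = 5.28%.
September: labor force = 23,454 + 1,227 = 24,681; u = 1,227/24,681 = 4.97%.
Change = 4.97% − 5.28% = −0.31 pp.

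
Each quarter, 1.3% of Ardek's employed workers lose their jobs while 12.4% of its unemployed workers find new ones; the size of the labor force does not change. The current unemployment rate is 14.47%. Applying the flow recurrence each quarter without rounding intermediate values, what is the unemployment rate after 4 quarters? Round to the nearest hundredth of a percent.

With a fixed labor force, u_{t+1} = u_t + s·(1−u_t) − f·u_t = u_t·(1−s−f) + s.
Here 1−s−f = 0.863 and s = 0.013.
u_1 = 0.144700 × 0.863 + 0.013 = 0.137876.
u_2 = 0.137876 × 0.863 + 0.013 = 0.131987.
u_3 = 0.131987 × 0.863 + 0.013 = 0.126905.
u_4 = 0.126905 × 0.863 + 0.013 = 0.122519.

Unemployment rate after four quarters ≈ 12.25%.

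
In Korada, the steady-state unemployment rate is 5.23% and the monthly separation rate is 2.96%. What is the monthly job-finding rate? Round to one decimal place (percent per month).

From u* = s/(s+f): f = s·(1−u)/u.
f = 2.96 × (1 − 0.0523) / 0.0523 = 2.8052 / 0.0523 ≈ 53.6% per month.

Job-finding rate ≈ 53.6% per month.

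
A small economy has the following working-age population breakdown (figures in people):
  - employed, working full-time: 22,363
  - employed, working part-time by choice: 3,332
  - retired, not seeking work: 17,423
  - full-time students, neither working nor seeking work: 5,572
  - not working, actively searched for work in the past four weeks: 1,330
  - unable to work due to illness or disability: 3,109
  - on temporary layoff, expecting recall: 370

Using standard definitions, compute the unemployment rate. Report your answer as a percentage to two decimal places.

Employed = 22,363 + 3,332 = 25,695.
Unemployed = 1,330 + 370 = 1,700 (jobless and actively searching, or on temporary layoff).
Labor force = 25,695 + 1,700 = 27,395.
Unemployment rate = 1,700 / 27,395 = 6.21%.

Unemployment rate ≈ 6.21%.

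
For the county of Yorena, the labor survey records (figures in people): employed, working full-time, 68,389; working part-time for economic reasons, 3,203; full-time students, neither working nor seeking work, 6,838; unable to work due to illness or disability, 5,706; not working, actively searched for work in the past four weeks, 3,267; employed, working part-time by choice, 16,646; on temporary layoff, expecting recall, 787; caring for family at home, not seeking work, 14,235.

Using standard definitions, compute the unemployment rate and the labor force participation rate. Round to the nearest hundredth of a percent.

Unemployment rate ≈ 4.39%; labor force participation rate ≈ 77.51%.

Employed = 68,389 + 3,203 + 16,646 = 88,238 (anyone who worked, including part-time for economic reasons, counts as employed).
Unemployed = 3,267 + 787 = 4,054 (jobless and actively searching, or on temporary layoff).
Labor force = 88,238 + 4,054 = 92,292.
Not in labor force = 6,838 + 5,706 + 14,235 = 26,779 (those not working and not actively searching are outside the labor force).
Civilian working-age population = 92,292 + 26,779 = 119,071.
Unemployment rate = 4,054 / 92,292 = 4.39%.
Labor force participation rate = 92,292 / 119,071 = 77.51%.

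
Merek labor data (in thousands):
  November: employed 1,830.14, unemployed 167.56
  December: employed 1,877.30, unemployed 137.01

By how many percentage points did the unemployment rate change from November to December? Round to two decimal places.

The unemployment rate changed by −1.59 percentage points.

November: labor force = 1,830.14 + 167.56 = 1,997.70; u = 167.56/1,997.70 = 8.39%.
December: labor force = 1,877.30 + 137.01 = 2,014.31; u = 137.01/2,014.31 = 6.80%.
Change = 6.80% − 8.39% = −1.59 pp.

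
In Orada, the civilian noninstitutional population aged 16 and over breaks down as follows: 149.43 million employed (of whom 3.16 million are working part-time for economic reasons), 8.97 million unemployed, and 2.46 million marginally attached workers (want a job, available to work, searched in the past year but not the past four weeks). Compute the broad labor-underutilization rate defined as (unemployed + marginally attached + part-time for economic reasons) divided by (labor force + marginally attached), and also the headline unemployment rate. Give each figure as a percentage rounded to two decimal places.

Labor force = 149.43 + 8.97 = 158.40 million.
Numerator = 8.97 + 2.46 + 3.16 = 14.59 million.
Denominator = 158.40 + 2.46 = 160.86 million.
Broad rate = 14.59 / 160.86 = 9.07%.
Headline unemployment rate = 8.97 / 158.40 = 5.66%.

Broad underutilization rate ≈ 9.07%; headline unemployment rate ≈ 5.66%.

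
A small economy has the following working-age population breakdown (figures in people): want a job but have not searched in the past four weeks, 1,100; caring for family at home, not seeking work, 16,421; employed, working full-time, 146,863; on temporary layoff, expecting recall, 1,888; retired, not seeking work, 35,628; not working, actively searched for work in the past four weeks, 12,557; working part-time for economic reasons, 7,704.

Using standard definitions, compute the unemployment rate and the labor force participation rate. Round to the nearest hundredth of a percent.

Unemployment rate ≈ 8.55%; labor force participation rate ≈ 76.08%.

Employed = 146,863 + 7,704 = 154,567 (anyone who worked, including part-time for economic reasons, counts as employed).
Unemployed = 1,888 + 12,557 = 14,445 (jobless and actively searching, or on temporary layoff).
Labor force = 154,567 + 14,445 = 169,012.
Not in labor force = 1,100 + 16,421 + 35,628 = 53,149 (those not working and not actively searching are outside the labor force — including those who want a job but have given up searching).
Civilian working-age population = 169,012 + 53,149 = 222,161.
Unemployment rate = 14,445 / 169,012 = 8.55%.
Labor force participation rate = 169,012 / 222,161 = 76.08%.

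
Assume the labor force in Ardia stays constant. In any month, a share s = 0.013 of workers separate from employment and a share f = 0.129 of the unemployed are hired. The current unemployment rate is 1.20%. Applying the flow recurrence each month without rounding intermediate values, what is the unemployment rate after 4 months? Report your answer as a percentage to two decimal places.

With a fixed labor force, u_{t+1} = u_t + s·(1−u_t) − f·u_t = u_t·(1−s−f) + s.
Here 1−s−f = 0.858 and s = 0.013.
u_1 = 0.012000 × 0.858 + 0.013 = 0.023296.
u_2 = 0.023296 × 0.858 + 0.013 = 0.032988.
u_3 = 0.032988 × 0.858 + 0.013 = 0.041304.
u_4 = 0.041304 × 0.858 + 0.013 = 0.048439.

Unemployment rate after four months ≈ 4.84%.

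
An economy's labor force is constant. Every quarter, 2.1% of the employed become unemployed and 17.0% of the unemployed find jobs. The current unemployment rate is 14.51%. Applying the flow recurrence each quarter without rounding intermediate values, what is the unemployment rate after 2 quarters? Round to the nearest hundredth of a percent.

Unemployment rate after two quarters ≈ 13.30%.

With a fixed labor force, u_{t+1} = u_t + s·(1−u_t) − f·u_t = u_t·(1−s−f) + s.
Here 1−s−f = 0.809 and s = 0.021.
u_1 = 0.145100 × 0.809 + 0.021 = 0.138386.
u_2 = 0.138386 × 0.809 + 0.021 = 0.132954.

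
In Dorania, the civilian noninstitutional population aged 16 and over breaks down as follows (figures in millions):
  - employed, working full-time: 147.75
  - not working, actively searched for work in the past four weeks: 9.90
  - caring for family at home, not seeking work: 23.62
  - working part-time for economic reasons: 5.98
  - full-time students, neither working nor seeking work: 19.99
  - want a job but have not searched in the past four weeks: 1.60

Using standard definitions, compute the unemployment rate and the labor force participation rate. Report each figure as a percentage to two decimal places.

Unemployment rate ≈ 6.05%; labor force participation rate ≈ 78.35%.

Employed = 147.75 + 5.98 = 153.73 million (anyone who worked, including part-time for economic reasons, counts as employed).
Unemployed = 9.90 million.
Labor force = 153.73 + 9.90 = 163.63 million.
Not in labor force = 23.62 + 19.99 + 1.60 = 45.21 million (those not working and not actively searching are outside the labor force — including those who want a job but have given up searching).
Civilian working-age population = 163.63 + 45.21 = 208.84 million.
Unemployment rate = 9.90 / 163.63 = 6.05%.
Labor force participation rate = 163.63 / 208.84 = 78.35%.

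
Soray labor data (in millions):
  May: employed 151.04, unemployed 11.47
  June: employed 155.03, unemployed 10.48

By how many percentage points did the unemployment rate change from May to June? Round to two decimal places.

May: labor force = 151.04 + 11.47 = 162.51; u = 11.47/162.51 = 7.06%.
June: labor force = 155.03 + 10.48 = 165.51; u = 10.48/165.51 = 6.33%.
Change = 6.33% − 7.06% = −0.73 pp.

The unemployment rate changed by −0.73 percentage points.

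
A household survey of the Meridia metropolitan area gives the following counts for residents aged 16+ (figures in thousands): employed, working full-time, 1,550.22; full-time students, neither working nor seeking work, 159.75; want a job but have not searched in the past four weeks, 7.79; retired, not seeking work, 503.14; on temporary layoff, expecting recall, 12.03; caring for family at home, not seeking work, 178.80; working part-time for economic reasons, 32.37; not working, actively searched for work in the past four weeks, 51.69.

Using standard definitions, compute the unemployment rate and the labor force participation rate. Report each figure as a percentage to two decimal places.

Unemployment rate ≈ 3.87%; labor force participation rate ≈ 65.96%.

Employed = 1,550.22 + 32.37 = 1,582.59 thousand (anyone who worked, including part-time for economic reasons, counts as employed).
Unemployed = 12.03 + 51.69 = 63.72 thousand (jobless and actively searching, or on temporary layoff).
Labor force = 1,582.59 + 63.72 = 1,646.31 thousand.
Not in labor force = 159.75 + 7.79 + 503.14 + 178.80 = 849.48 thousand (those not working and not actively searching are outside the labor force — including those who want a job but have given up searching).
Civilian working-age population = 1,646.31 + 849.48 = 2,495.79 thousand.
Unemployment rate = 63.72 / 1,646.31 = 3.87%.
Labor force participation rate = 1,646.31 / 2,495.79 = 65.96%.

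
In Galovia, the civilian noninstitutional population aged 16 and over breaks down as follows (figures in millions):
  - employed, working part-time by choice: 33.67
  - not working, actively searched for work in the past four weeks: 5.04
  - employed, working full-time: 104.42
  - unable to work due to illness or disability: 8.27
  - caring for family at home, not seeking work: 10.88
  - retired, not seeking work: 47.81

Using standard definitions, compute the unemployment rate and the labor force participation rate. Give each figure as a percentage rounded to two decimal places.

Employed = 33.67 + 104.42 = 138.09 million.
Unemployed = 5.04 million.
Labor force = 138.09 + 5.04 = 143.13 million.
Not in labor force = 8.27 + 10.88 + 47.81 = 66.96 million (those not working and not actively searching are outside the labor force).
Civilian working-age population = 143.13 + 66.96 = 210.09 million.
Unemployment rate = 5.04 / 143.13 = 3.52%.
Labor force participation rate = 143.13 / 210.09 = 68.13%.

Unemployment rate ≈ 3.52%; labor force participation rate ≈ 68.13%.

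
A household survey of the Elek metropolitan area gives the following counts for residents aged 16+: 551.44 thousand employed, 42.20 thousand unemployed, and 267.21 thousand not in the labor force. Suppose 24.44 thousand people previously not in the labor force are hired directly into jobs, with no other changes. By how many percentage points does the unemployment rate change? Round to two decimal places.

The unemployment rate changes by −0.28 percentage points.

Initially, labor force = 551.44 + 42.20 = 593.64 thousand, so u = 42.20/593.64 = 7.11%.
After the change, employed and labor force both rise by 24.44; unemployed unchanged → E = 575.88, U = 42.20, labor force = 618.08 thousand.
New unemployment rate = 42.20 / 618.08 = 6.83%.
Change = 6.83% − 7.11% = −0.28 percentage points.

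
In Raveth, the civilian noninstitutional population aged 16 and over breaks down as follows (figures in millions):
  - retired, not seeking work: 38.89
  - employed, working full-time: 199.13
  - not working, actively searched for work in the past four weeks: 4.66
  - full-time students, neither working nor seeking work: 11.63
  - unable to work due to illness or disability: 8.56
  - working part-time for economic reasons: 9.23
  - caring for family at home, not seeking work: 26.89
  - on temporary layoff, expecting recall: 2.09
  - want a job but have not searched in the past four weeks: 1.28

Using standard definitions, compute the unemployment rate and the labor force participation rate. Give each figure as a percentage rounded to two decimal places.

Employed = 199.13 + 9.23 = 208.36 million (anyone who worked, including part-time for economic reasons, counts as employed).
Unemployed = 4.66 + 2.09 = 6.75 million (jobless and actively searching, or on temporary layoff).
Labor force = 208.36 + 6.75 = 215.11 million.
Not in labor force = 38.89 + 11.63 + 8.56 + 26.89 + 1.28 = 87.25 million (those not working and not actively searching are outside the labor force — including those who want a job but have given up searching).
Civilian working-age population = 215.11 + 87.25 = 302.36 million.
Unemployment rate = 6.75 / 215.11 = 3.14%.
Labor force participation rate = 215.11 / 302.36 = 71.14%.

Unemployment rate ≈ 3.14%; labor force participation rate ≈ 71.14%.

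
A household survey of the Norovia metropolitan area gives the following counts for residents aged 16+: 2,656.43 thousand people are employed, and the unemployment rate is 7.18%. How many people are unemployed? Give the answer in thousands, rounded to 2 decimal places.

About 205.49 thousand are unemployed.

Let U be the number unemployed. The labor force is E + U, and U/(E+U) = 0.0718.
So U = 0.0718 × 2,656.43 / (1 − 0.0718) = 190.7317 / 0.9282 ≈ 205.49 thousand.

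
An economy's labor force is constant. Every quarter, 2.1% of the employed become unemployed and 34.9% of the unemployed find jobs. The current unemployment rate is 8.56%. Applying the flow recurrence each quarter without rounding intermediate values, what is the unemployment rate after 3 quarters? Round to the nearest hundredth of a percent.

With a fixed labor force, u_{t+1} = u_t + s·(1−u_t) − f·u_t = u_t·(1−s−f) + s.
Here 1−s−f = 0.630 and s = 0.021.
u_1 = 0.085600 × 0.630 + 0.021 = 0.074928.
u_2 = 0.074928 × 0.630 + 0.021 = 0.068205.
u_3 = 0.068205 × 0.630 + 0.021 = 0.063969.

Unemployment rate after three quarters ≈ 6.40%.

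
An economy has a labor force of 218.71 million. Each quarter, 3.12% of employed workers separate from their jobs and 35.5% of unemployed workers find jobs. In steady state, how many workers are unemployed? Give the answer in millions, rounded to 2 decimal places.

Steady-state unemployment rate u* = s/(s+f) = 3.12/(3.12+35.5) = 0.080787.
Unemployed = u* × labor force = 0.080787 × 218.71 ≈ 17.67 million.

About 17.67 million are unemployed in steady state.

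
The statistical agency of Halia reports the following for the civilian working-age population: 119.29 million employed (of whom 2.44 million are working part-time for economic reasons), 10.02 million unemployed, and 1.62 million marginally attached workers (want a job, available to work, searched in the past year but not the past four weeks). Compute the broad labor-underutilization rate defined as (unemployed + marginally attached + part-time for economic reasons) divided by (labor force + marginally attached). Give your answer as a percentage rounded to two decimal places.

Labor force = 119.29 + 10.02 = 129.31 million.
Numerator = 10.02 + 1.62 + 2.44 = 14.08 million.
Denominator = 129.31 + 1.62 = 130.93 million.
Broad rate = 14.08 / 130.93 = 10.75%.

Broad underutilization rate ≈ 10.75%.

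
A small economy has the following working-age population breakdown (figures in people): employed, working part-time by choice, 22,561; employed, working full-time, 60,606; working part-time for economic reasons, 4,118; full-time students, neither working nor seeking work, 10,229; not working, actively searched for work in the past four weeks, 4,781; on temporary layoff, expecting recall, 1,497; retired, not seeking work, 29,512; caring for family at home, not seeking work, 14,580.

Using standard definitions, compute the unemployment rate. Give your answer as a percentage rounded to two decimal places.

Unemployment rate ≈ 6.71%.

Employed = 22,561 + 60,606 + 4,118 = 87,285 (anyone who worked, including part-time for economic reasons, counts as employed).
Unemployed = 4,781 + 1,497 = 6,278 (jobless and actively searching, or on temporary layoff).
Labor force = 87,285 + 6,278 = 93,563.
Unemployment rate = 6,278 / 93,563 = 6.71%.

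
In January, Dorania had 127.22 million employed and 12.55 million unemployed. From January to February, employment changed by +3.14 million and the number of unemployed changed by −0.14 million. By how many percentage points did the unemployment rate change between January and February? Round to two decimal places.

The unemployment rate changed by −0.29 percentage points.

January: labor force = 127.22 + 12.55 = 139.77; u = 12.55/139.77 = 8.98%.
February: labor force = 130.36 + 12.41 = 142.77; u = 12.41/142.77 = 8.69%.
Change = 8.69% − 8.98% = −0.29 pp.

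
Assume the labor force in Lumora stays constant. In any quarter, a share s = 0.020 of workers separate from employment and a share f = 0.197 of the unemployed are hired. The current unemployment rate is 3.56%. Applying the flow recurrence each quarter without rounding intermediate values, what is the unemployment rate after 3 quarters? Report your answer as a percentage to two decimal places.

Unemployment rate after three quarters ≈ 6.50%.

With a fixed labor force, u_{t+1} = u_t + s·(1−u_t) − f·u_t = u_t·(1−s−f) + s.
Here 1−s−f = 0.783 and s = 0.020.
u_1 = 0.035600 × 0.783 + 0.020 = 0.047875.
u_2 = 0.047875 × 0.783 + 0.020 = 0.057486.
u_3 = 0.057486 × 0.783 + 0.020 = 0.065012.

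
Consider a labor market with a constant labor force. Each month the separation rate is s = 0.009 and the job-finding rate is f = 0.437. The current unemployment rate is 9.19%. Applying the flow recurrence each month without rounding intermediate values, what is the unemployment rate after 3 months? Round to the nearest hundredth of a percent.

Unemployment rate after three months ≈ 3.24%.

With a fixed labor force, u_{t+1} = u_t + s·(1−u_t) − f·u_t = u_t·(1−s−f) + s.
Here 1−s−f = 0.554 and s = 0.009.
u_1 = 0.091900 × 0.554 + 0.009 = 0.059913.
u_2 = 0.059913 × 0.554 + 0.009 = 0.042192.
u_3 = 0.042192 × 0.554 + 0.009 = 0.032374.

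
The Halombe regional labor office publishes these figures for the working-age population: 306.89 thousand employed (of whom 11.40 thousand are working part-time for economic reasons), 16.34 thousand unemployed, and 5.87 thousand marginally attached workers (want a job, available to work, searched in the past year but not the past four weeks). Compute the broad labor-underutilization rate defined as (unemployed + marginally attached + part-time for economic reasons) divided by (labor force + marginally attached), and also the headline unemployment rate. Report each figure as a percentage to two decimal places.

Labor force = 306.89 + 16.34 = 323.23 thousand.
Numerator = 16.34 + 5.87 + 11.40 = 33.61 thousand.
Denominator = 323.23 + 5.87 = 329.10 thousand.
Broad rate = 33.61 / 329.10 = 10.21%.
Headline unemployment rate = 16.34 / 323.23 = 5.06%.

Broad underutilization rate ≈ 10.21%; headline unemployment rate ≈ 5.06%.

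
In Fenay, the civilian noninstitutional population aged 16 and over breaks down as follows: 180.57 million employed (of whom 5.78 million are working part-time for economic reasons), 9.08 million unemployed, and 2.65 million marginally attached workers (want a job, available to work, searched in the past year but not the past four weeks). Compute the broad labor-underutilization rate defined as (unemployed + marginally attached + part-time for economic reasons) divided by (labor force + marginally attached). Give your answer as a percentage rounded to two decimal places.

Labor force = 180.57 + 9.08 = 189.65 million.
Numerator = 9.08 + 2.65 + 5.78 = 17.51 million.
Denominator = 189.65 + 2.65 = 192.30 million.
Broad rate = 17.51 / 192.30 = 9.11%.

Broad underutilization rate ≈ 9.11%.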